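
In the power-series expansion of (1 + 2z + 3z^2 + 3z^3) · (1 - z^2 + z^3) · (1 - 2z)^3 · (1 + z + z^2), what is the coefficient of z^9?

2

(1 + 2z + 3z^2 + 3z^3) has coefficients 1,2,3,3 for degrees 0…3.
(1 - z^2 + z^3) has coefficients 1,0,-1,1,0,0,0,0,0,0 for degrees 0…9.
Multiplying by (1 - 2z)^3 gives running coefficients 1,-6,11,-1,-18,20,-8,0,0,0 for degrees 0…9.
Finally multiplying by (1 + z + z^2), the product of all factors after the first has coefficients 1,-5,6,4,-8,1,-6,12,-8,0 for degrees 0…9.
[z^9] = 1·0 + 2·(-8) + 3·12 + 3·(-6) = 2.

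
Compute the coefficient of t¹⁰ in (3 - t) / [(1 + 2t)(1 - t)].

2390

Partial fractions give a closed form: a_n = (7/3)·(-2)^n + (2/3)·1^n.
At n = 10: a_10 = 2390.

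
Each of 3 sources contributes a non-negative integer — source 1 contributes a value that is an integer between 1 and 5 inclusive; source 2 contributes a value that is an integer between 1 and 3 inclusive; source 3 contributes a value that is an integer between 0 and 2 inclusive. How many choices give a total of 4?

6

The generating function for the choices is (z + z^2 + z^3 + z^4 + z^5)·(z + z^2 + z^3)·(1 + z + z^2); the count is [z^4].
(z + z^2 + z^3 + z^4 + z^5) has coefficients 0,1,1,1,1 for degrees 0…4.
(z + z^2 + z^3) has coefficients 0,1,1,1,0 for degrees 0…4.
Finally multiplying by (1 + z + z^2), the product of all factors after the first has coefficients 0,1,2,3,2 for degrees 0…4.
[z^4] = 1·3 + 1·2 + 1·1 + 1·0 = 6.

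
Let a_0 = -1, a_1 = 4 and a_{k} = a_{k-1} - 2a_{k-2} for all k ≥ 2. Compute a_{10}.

-78

The ordinary generating function has denominator 1 - q + 2q^2.
Iterating the recurrence: a_0,…,a_{10} = -1, 4, 6, -2, -14, -10, 18, 38, 2, -74, -78.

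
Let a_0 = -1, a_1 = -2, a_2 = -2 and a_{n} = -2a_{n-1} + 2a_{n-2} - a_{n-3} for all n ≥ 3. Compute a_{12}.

-17089

The ordinary generating function has denominator 1 + 2t - 2t^2 + t^3.
Iterating the recurrence: a_0,…,a_{12} = -1, -2, -2, 1, -4, 12, -33, 94, -266, 753, -2132, 6036, -17089.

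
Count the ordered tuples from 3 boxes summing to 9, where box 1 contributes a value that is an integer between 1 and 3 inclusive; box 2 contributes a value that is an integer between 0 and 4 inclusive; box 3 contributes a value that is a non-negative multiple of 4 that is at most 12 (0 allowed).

4

The generating function for the choices is (z + z^2 + z^3)·(1 + z + z^2 + z^3 + z^4)·(1 + z^4 + z^8 + z^12); the count is [z^9].
(z + z^2 + z^3) has coefficients 0,1,1,1 for degrees 0…3.
(1 + z + z^2 + z^3 + z^4) has coefficients 1,1,1,1,1,0,0,0,0,0 for degrees 0…9.
Finally multiplying by (1 + z^4 + z^8 + z^12), the product of all factors after the first has coefficients 1,1,1,1,2,1,1,1,2,1 for degrees 0…9.
[z^9] = 1·2 + 1·1 + 1·1 = 4.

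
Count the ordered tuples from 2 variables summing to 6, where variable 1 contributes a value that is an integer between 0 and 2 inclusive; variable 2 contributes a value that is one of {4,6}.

2

The generating function for the choices is (1 + y + y^2)·(y^4 + y^6); the count is [y^6].
(1 + y + y^2) has coefficients 1,1,1 for degrees 0…2.
(y^4 + y^6) has coefficients 0,0,0,0,1,0,1 for degrees 0…6.
[y^6] = 1·1 + 1·0 + 1·1 = 2.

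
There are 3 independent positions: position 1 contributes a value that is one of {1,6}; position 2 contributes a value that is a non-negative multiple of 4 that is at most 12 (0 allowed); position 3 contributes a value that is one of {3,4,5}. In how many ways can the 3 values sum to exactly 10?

2

The generating function for the choices is (y + y^6)·(1 + y^4 + y^8 + y^12)·(y^3 + y^4 + y^5); the count is [y^10].
(y + y^6) has coefficients 0,1,0,0,0,0,1 for degrees 0…6.
(1 + y^4 + y^8 + y^12) has coefficients 1,0,0,0,1,0,0,0,1,0,0 for degrees 0…10.
Finally multiplying by (y^3 + y^4 + y^5), the product of all factors after the first has coefficients 0,0,0,1,1,1,0,1,1,1,0 for degrees 0…10.
[y^10] = 1·1 + 1·1 = 2.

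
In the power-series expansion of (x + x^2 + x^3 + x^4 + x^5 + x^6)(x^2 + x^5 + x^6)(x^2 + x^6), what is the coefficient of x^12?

4

(x + x^2 + x^3 + x^4 + x^5 + x^6) has coefficients 0,1,1,1,1,1,1 for degrees 0…6.
(x^2 + x^5 + x^6) has coefficients 0,0,1,0,0,1,1,0,0,0,0,0,0 for degrees 0…12.
Finally multiplying by (x^2 + x^6), the product of all factors after the first has coefficients 0,0,0,0,1,0,0,1,2,0,0,1,1 for degrees 0…12.
[x^12] = 1·1 + 1·0 + 1·0 + 1·2 + 1·1 + 1·0 = 4.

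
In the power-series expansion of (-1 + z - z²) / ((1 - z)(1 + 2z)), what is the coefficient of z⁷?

The denominator gives the recurrence a_n = −a_(n−1) + 2a_(n−2) for n ≥ 3; the numerator fixes a_0 = -1, a_1 = 2, a_2 = -5.
Iterating: -1, 2, -5, 9, -19, 37, -75, 149, so a_7 = 149.

149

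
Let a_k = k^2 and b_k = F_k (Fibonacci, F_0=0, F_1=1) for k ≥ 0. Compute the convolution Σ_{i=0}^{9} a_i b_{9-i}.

The convolution is the t^9 coefficient of A(t)B(t).
Σ = 0·34 + 1·21 + 4·13 + 9·8 + 16·5 + 25·3 + 36·2 + 49·1 + 64·1 + 81·0 = 485.

485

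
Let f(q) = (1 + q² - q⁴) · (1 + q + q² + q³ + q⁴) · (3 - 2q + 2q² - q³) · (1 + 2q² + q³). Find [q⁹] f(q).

-8

(1 + q² - q⁴) has coefficients 1,0,1,0,-1 for degrees 0…4.
(1 + q + q² + q³ + q⁴) has coefficients 1,1,1,1,1,0,0,0,0,0 for degrees 0…9.
Multiplying by (3 - 2q + 2q² - q³) gives running coefficients 3,1,3,2,2,-1,1,-1,0,0 for degrees 0…9.
Finally multiplying by (1 + 2q² + q³), the product of all factors after the first has coefficients 3,1,9,7,9,6,7,-1,1,-1 for degrees 0…9.
[q⁹] = 1·(-1) + 1·(-1) − 1·6 = -8.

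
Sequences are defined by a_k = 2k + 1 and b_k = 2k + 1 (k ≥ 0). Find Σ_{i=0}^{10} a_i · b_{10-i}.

This is [x^10] in the product of the two ordinary generating functions.
Σ = 1·21 + 3·19 + 5·17 + 7·15 + 9·13 + 11·11 + 13·9 + 15·7 + 17·5 + 19·3 + 21·1 = 891.

891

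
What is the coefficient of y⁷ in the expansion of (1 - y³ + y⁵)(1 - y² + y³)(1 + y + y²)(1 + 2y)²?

12

(1 - y³ + y⁵) has coefficients 1,0,0,-1,0,1 for degrees 0…5.
(1 - y² + y³) has coefficients 1,0,-1,1,0,0,0,0 for degrees 0…7.
Multiplying by (1 + y + y²) gives running coefficients 1,1,0,0,0,1,0,0 for degrees 0…7.
Finally multiplying by (1 + 2y)², the product of all factors after the first has coefficients 1,5,8,4,0,1,4,4 for degrees 0…7.
[y⁷] = 1·4 − 1·0 + 1·8 = 12.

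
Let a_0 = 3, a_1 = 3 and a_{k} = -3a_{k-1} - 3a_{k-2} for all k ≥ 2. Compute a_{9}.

The ordinary generating function has denominator 1 + 3q + 3q^2.
Iterating the recurrence: a_0,…,a_{9} = 3, 3, -18, 45, -81, 108, -81, -81, 486, -1215.

-1215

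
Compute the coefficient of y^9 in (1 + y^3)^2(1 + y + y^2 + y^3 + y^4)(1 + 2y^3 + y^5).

10

(1 + y^3)^2 has coefficients 1,0,0,2,0,0,1 for degrees 0…6.
(1 + y + y^2 + y^3 + y^4) has coefficients 1,1,1,1,1,0,0,0,0,0 for degrees 0…9.
Finally multiplying by (1 + 2y^3 + y^5), the product of all factors after the first has coefficients 1,1,1,3,3,3,3,3,1,1 for degrees 0…9.
[y^9] = 1·1 + 2·3 + 1·3 = 10.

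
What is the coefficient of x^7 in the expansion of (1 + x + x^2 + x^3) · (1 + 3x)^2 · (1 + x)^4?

130

(1 + x + x^2 + x^3) has coefficients 1,1,1,1 for degrees 0…3.
(1 + 3x)^2 has coefficients 1,6,9,0,0,0,0,0 for degrees 0…7.
Finally multiplying by (1 + x)^4, the product of all factors after the first has coefficients 1,10,39,76,79,42,9,0 for degrees 0…7.
[x^7] = 1·0 + 1·9 + 1·42 + 1·79 = 130.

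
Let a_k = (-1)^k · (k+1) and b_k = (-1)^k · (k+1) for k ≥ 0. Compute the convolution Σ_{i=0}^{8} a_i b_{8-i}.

165

This is [x^8] in the product of the two ordinary generating functions.
Σ = 1·9 − 2·(-8) + 3·7 − 4·(-6) + 5·5 − 6·(-4) + 7·3 − 8·(-2) + 9·1 = 165.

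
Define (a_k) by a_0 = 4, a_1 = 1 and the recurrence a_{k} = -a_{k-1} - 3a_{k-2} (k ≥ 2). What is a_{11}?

The ordinary generating function has denominator 1 + x + 3x^2.
Iterating the recurrence: a_0,…,a_{11} = 4, 1, -13, 10, 29, -59, -28, 205, -121, -494, 857, 625.

625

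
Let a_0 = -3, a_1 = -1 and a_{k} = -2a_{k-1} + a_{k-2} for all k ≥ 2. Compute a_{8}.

-99

The ordinary generating function has denominator 1 + 2x - x^2.
Iterating the recurrence: a_0,…,a_{8} = -3, -1, -1, 1, -3, 7, -17, 41, -99.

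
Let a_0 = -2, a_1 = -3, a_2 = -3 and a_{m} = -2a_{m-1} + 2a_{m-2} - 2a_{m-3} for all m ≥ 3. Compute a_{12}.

The ordinary generating function has denominator 1 + 2q - 2q^2 + 2q^3.
Iterating the recurrence: a_0,…,a_{12} = -2, -3, -3, 4, -8, 30, -84, 244, -716, 2088, -6096, 17800, -51968.

-51968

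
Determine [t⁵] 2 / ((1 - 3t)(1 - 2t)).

The denominator gives the recurrence a_n = 5a_(n−1) − 6a_(n−2) for n ≥ 2; the numerator fixes a_0 = 2, a_1 = 10.
Iterating: 2, 10, 38, 130, 422, 1330, so a_5 = 1330.

1330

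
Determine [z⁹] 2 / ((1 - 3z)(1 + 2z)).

Partial fractions give a closed form: a_n = (6/5)·3^n + (4/5)·(-2)^n.
At n = 9: a_9 = 23210.

23210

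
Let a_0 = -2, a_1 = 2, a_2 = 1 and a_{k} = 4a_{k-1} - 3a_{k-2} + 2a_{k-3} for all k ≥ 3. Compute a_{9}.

-8068

The ordinary generating function has denominator 1 - 4q + 3q^2 - 2q^3.
Iterating the recurrence: a_0,…,a_{9} = -2, 2, 1, -6, -23, -72, -231, -754, -2467, -8068.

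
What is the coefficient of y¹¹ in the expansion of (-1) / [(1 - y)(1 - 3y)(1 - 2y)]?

The denominator gives the recurrence a_n = 6a_(n−1) − 11a_(n−2) + 6a_(n−3) for n ≥ 3; the numerator fixes a_0 = -1, a_1 = -6, a_2 = -25.
Iterating: -1, -6, -25, -90, -301, -966, -3025, -9330, -28501, -86526, -261625, -788970, so a_11 = -788970.

-788970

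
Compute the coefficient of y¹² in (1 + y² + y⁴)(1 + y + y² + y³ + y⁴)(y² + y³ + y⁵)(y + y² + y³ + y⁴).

19

(1 + y² + y⁴) has coefficients 1,0,1,0,1 for degrees 0…4.
(1 + y + y² + y³ + y⁴) has coefficients 1,1,1,1,1,0,0,0,0,0,0,0,0 for degrees 0…12.
Multiplying by (y² + y³ + y⁵) gives running coefficients 0,0,1,2,2,3,3,2,1,1,0,0,0 for degrees 0…12.
Finally multiplying by (y + y² + y³ + y⁴), the product of all factors after the first has coefficients 0,0,0,1,3,5,8,10,10,9,7,4,2 for degrees 0…12.
[y¹²] = 1·2 + 1·7 + 1·10 = 19.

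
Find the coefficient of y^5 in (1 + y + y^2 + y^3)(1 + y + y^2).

(1 + y + y^2 + y^3) has coefficients 1,1,1,1 for degrees 0…3.
(1 + y + y^2) has coefficients 1,1,1,0,0,0 for degrees 0…5.
[y^5] = 1·0 + 1·0 + 1·0 + 1·1 = 1.

1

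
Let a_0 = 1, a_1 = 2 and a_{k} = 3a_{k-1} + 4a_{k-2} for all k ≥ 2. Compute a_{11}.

The ordinary generating function has denominator 1 - 3q - 4q^2.
Iterating the recurrence: a_0,…,a_{11} = 1, 2, 10, 38, 154, 614, 2458, 9830, 39322, 157286, 629146, 2516582.

2516582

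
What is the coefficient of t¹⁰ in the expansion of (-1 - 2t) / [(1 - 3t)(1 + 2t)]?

The denominator gives the recurrence a_n = a_(n−1) + 6a_(n−2) for n ≥ 3; the numerator fixes a_0 = -1, a_1 = -3, a_2 = -9.
Iterating: -1, -3, -9, -27, -81, -243, -729, -2187, -6561, -19683, -59049, so a_10 = -59049.

-59049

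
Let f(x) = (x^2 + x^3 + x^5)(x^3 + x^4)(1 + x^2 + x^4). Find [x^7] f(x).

2

(x^2 + x^3 + x^5) has coefficients 0,0,1,1,0,1 for degrees 0…5.
(x^3 + x^4) has coefficients 0,0,0,1,1,0,0,0 for degrees 0…7.
Finally multiplying by (1 + x^2 + x^4), the product of all factors after the first has coefficients 0,0,0,1,1,1,1,1 for degrees 0…7.
[x^7] = 1·1 + 1·1 + 1·0 = 2.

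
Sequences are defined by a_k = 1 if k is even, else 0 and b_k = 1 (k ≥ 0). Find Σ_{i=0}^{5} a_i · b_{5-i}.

This is [x^5] in the product of the two ordinary generating functions.
Σ = 1·1 + 0·1 + 1·1 + 0·1 + 1·1 + 0·1 = 3.

3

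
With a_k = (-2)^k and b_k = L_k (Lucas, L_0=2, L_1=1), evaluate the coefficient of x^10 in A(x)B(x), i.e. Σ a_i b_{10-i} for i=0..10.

This is [x^10] in the product of the two ordinary generating functions.
Σ = 1·123 − 2·76 + 4·47 − 8·29 + 16·18 − 32·11 + 64·7 − 128·4 + 256·3 − 512·1 + 1024·2 = 2103.

2103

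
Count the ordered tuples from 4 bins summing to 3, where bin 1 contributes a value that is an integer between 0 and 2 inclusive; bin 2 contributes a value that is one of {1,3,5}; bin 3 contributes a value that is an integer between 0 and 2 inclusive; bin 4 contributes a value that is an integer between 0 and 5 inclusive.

The generating function for the choices is (1 + z + z^2)·(z + z^3 + z^5)·(1 + z + z^2)·(1 + z + z^2 + z^3 + z^4 + z^5); the count is [z^3].
(1 + z + z^2) has coefficients 1,1,1 for degrees 0…2.
(z + z^3 + z^5) has coefficients 0,1,0,1 for degrees 0…3.
Multiplying by (1 + z + z^2) gives running coefficients 0,1,1,2 for degrees 0…3.
Finally multiplying by (1 + z + z^2 + z^3 + z^4 + z^5), the product of all factors after the first has coefficients 0,1,2,4 for degrees 0…3.
[z^3] = 1·4 + 1·2 + 1·1 = 7.

7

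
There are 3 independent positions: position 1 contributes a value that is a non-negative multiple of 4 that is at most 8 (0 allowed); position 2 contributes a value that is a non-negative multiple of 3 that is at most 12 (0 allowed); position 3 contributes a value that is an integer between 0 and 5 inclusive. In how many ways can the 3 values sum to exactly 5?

The generating function for the choices is (1 + y^4 + y^8)·(1 + y^3 + y^6 + y^9 + y^12)·(1 + y + y^2 + y^3 + y^4 + y^5); the count is [y^5].
(1 + y^4 + y^8) has coefficients 1,0,0,0,1,0 for degrees 0…5.
(1 + y^3 + y^6 + y^9 + y^12) has coefficients 1,0,0,1,0,0 for degrees 0…5.
Finally multiplying by (1 + y + y^2 + y^3 + y^4 + y^5), the product of all factors after the first has coefficients 1,1,1,2,2,2 for degrees 0…5.
[y^5] = 1·2 + 1·1 = 3.

3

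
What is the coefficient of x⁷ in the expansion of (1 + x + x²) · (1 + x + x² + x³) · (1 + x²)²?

5

(1 + x + x²) has coefficients 1,1,1 for degrees 0…2.
(1 + x + x² + x³) has coefficients 1,1,1,1,0,0,0,0 for degrees 0…7.
Finally multiplying by (1 + x²)², the product of all factors after the first has coefficients 1,1,3,3,3,3,1,1 for degrees 0…7.
[x⁷] = 1·1 + 1·1 + 1·3 = 5.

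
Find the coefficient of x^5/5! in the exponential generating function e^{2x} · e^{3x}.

The EGF product rule gives c_5 = Σ_{k_1+k_2=5} C(5; k_1,k_2) · ∏ g_i(k_i), where e^{2x} gives (2)^k; e^{3x} gives (3)^k.
g_1(k) for k = 0…5: 1, 2, 4, 8, 16, 32.
g_2(k) for k = 0…5: 1, 3, 9, 27, 81, 243.
c_5 = Σ_k C(5,k)·g_1(k)·g_2(5−k) = 1·1·243 + 5·2·81 + 10·4·27 + 10·8·9 + 5·16·3 + 1·32·1 = 243 + 810 + 1080 + 720 + 240 + 32 = 3125.

3125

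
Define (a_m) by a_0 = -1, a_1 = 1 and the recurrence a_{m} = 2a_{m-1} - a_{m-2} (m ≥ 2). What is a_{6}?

The ordinary generating function has denominator 1 - 2q + q^2.
Iterating the recurrence: a_0,…,a_{6} = -1, 1, 3, 5, 7, 9, 11.

11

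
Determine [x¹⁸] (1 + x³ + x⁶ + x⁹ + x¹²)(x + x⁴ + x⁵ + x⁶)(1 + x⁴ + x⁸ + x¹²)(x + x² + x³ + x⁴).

(1 + x³ + x⁶ + x⁹ + x¹²) has coefficients 1,0,0,1,0,0,1,0,0,1,0,0,1 for degrees 0…12.
(x + x⁴ + x⁵ + x⁶) has coefficients 0,1,0,0,1,1,1,0,0,0,0,0,0,0,0,0,0,0,0 for degrees 0…18.
Multiplying by (1 + x⁴ + x⁸ + x¹²) gives running coefficients 0,1,0,0,1,2,1,0,1,2,1,0,1,2,1,0,1,1,1 for degrees 0…18.
Finally multiplying by (x + x² + x³ + x⁴), the product of all factors after the first has coefficients 0,0,1,1,1,2,3,4,4,4,4,4,4,4,4,4,4,4,3 for degrees 0…18.
[x¹⁸] = 1·3 + 1·4 + 1·4 + 1·4 + 1·3 = 18.

18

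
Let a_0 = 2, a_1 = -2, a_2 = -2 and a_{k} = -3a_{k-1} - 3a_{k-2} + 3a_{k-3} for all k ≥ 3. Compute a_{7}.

The ordinary generating function has denominator 1 + 3z + 3z^2 - 3z^3.
Iterating the recurrence: a_0,…,a_{7} = 2, -2, -2, 18, -54, 102, -90, -198.

-198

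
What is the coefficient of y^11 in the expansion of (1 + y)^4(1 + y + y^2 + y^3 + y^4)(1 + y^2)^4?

(1 + y)^4 has coefficients 1,4,6,4,1 for degrees 0…4.
(1 + y + y^2 + y^3 + y^4) has coefficients 1,1,1,1,1,0,0,0,0,0,0,0 for degrees 0…11.
Finally multiplying by (1 + y^2)^4, the product of all factors after the first has coefficients 1,1,5,5,11,10,14,10,11,5,5,1 for degrees 0…11.
[y^11] = 1·1 + 4·5 + 6·5 + 4·11 + 1·10 = 105.

105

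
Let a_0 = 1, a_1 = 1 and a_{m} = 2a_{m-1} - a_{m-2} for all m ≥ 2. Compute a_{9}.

1

The ordinary generating function has denominator 1 - 2x + x^2.
Iterating the recurrence: a_0,…,a_{9} = 1, 1, 1, 1, 1, 1, 1, 1, 1, 1.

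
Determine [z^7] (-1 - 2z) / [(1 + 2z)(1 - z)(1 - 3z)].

-3280

Partial fractions give a closed form: a_n = (1/2)·1^n + (-3/2)·3^n.
At n = 7: a_7 = -3280.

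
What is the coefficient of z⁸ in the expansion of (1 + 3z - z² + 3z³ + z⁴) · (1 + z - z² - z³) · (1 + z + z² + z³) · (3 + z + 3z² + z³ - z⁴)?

-42

(1 + 3z - z² + 3z³ + z⁴) has coefficients 1,3,-1,3,1 for degrees 0…4.
(1 + z - z² - z³) has coefficients 1,1,-1,-1,0,0,0,0,0 for degrees 0…8.
Multiplying by (1 + z + z² + z³) gives running coefficients 1,2,1,0,-1,-2,-1,0,0 for degrees 0…8.
Finally multiplying by (3 + z + 3z² + z³ - z⁴), the product of all factors after the first has coefficients 3,7,8,8,1,-8,-9,-8,-4 for degrees 0…8.
[z⁸] = 1·(-4) + 3·(-8) − 1·(-9) + 3·(-8) + 1·1 = -42.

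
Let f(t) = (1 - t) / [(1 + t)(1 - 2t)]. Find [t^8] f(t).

86

Partial fractions give a closed form: a_n = (2/3)·(-1)^n + (1/3)·2^n.
At n = 8: a_8 = 86.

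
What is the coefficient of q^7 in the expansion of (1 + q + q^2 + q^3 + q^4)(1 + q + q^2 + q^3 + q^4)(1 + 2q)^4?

(1 + q + q^2 + q^3 + q^4) has coefficients 1,1,1,1,1 for degrees 0…4.
(1 + q + q^2 + q^3 + q^4) has coefficients 1,1,1,1,1,0,0,0 for degrees 0…7.
Finally multiplying by (1 + 2q)^4, the product of all factors after the first has coefficients 1,9,33,65,81,80,72,48 for degrees 0…7.
[q^7] = 1·48 + 1·72 + 1·80 + 1·81 + 1·65 = 346.

346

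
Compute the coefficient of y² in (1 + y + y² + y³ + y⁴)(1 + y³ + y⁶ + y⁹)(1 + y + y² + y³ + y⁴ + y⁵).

(1 + y + y² + y³ + y⁴) has coefficients 1,1,1 for degrees 0…2.
(1 + y³ + y⁶ + y⁹) has coefficients 1,0,0 for degrees 0…2.
Finally multiplying by (1 + y + y² + y³ + y⁴ + y⁵), the product of all factors after the first has coefficients 1,1,1 for degrees 0…2.
[y²] = 1·1 + 1·1 + 1·1 = 3.

3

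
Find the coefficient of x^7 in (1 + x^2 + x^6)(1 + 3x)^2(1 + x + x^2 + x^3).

16

(1 + x^2 + x^6) has coefficients 1,0,1,0,0,0,1 for degrees 0…6.
(1 + 3x)^2 has coefficients 1,6,9,0,0,0,0,0 for degrees 0…7.
Finally multiplying by (1 + x + x^2 + x^3), the product of all factors after the first has coefficients 1,7,16,16,15,9,0,0 for degrees 0…7.
[x^7] = 1·0 + 1·9 + 1·7 = 16.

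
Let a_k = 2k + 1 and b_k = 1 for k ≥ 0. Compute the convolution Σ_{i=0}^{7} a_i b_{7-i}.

Write out a_i and b_{7-i} for i = 0,…,7 and sum the products.
Σ = 1·1 + 3·1 + 5·1 + 7·1 + 9·1 + 11·1 + 13·1 + 15·1 = 64.

64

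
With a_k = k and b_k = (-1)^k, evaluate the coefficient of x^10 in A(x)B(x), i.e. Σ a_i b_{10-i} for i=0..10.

5

Write out a_i and b_{10-i} for i = 0,…,10 and sum the products.
Σ = 0·1 + 1·(-1) + 2·1 + 3·(-1) + 4·1 + 5·(-1) + 6·1 + 7·(-1) + 8·1 + 9·(-1) + 10·1 = 5.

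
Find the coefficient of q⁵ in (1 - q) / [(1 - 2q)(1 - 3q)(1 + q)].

343

The denominator gives the recurrence a_n = 4a_(n−1) − a_(n−2) − 6a_(n−3) for n ≥ 3; the numerator fixes a_0 = 1, a_1 = 3, a_2 = 11.
Iterating: 1, 3, 11, 35, 111, 343, so a_5 = 343.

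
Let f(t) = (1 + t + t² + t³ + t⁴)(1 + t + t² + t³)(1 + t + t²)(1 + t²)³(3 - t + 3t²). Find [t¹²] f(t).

163

(1 + t + t² + t³ + t⁴) has coefficients 1,1,1,1,1 for degrees 0…4.
(1 + t + t² + t³) has coefficients 1,1,1,1,0,0,0,0,0,0,0,0,0 for degrees 0…12.
Multiplying by (1 + t + t²) gives running coefficients 1,2,3,3,2,1,0,0,0,0,0,0,0 for degrees 0…12.
Multiplying by (1 + t²)³ gives running coefficients 1,2,6,9,14,16,16,14,9,6,2,1,0 for degrees 0…12.
Finally multiplying by (3 - t + 3t²), the product of all factors after the first has coefficients 3,5,19,27,51,61,74,74,61,51,27,19,5 for degrees 0…12.
[t¹²] = 1·5 + 1·19 + 1·27 + 1·51 + 1·61 = 163.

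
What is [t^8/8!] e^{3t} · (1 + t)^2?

82377

The EGF product rule gives c_8 = Σ_{k_1+k_2=8} C(8; k_1,k_2) · ∏ g_i(k_i), where e^{3t} gives (3)^k; (1+t)^2 gives the falling factorial (2)_k.
g_1(k) for k = 0…8: 1, 3, 9, 27, 81, 243, 729, 2187, 6561.
g_2(k) for k = 0…8: 1, 2, 2, 0, 0, 0, 0, 0, 0.
c_8 = Σ_k C(8,k)·g_1(k)·g_2(8−k) = 28·729·2 + 8·2187·2 + 1·6561·1 = 40824 + 34992 + 6561 = 82377.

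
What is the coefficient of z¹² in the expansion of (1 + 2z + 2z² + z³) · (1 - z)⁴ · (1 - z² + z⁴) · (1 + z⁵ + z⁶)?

(1 + 2z + 2z² + z³) has coefficients 1,2,2,1 for degrees 0…3.
(1 - z)⁴ has coefficients 1,-4,6,-4,1,0,0,0,0,0,0,0,0 for degrees 0…12.
Multiplying by (1 - z² + z⁴) gives running coefficients 1,-4,5,0,-4,0,5,-4,1,0,0,0,0 for degrees 0…12.
Finally multiplying by (1 + z⁵ + z⁶), the product of all factors after the first has coefficients 1,-4,5,0,-4,1,2,-3,6,-4,-4,5,1 for degrees 0…12.
[z¹²] = 1·1 + 2·5 + 2·(-4) + 1·(-4) = -1.

-1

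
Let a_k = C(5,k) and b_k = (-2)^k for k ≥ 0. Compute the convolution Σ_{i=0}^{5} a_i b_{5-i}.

This is [x^5] in the product of the two ordinary generating functions.
Σ = 1·(-32) + 5·16 + 10·(-8) + 10·4 + 5·(-2) + 1·1 = -1.

-1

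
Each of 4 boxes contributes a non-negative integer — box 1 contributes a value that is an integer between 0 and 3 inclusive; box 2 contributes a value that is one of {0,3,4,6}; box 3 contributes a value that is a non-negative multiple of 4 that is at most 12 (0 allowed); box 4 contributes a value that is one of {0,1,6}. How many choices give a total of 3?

The generating function for the choices is (1 + z + z² + z³)·(1 + z³ + z⁴ + z⁶)·(1 + z⁴ + z⁸ + z¹²)·(1 + z + z⁶); the count is [z³].
(1 + z + z² + z³) has coefficients 1,1,1,1 for degrees 0…3.
(1 + z³ + z⁴ + z⁶) has coefficients 1,0,0,1 for degrees 0…3.
Multiplying by (1 + z⁴ + z⁸ + z¹²) gives running coefficients 1,0,0,1 for degrees 0…3.
Finally multiplying by (1 + z + z⁶), the product of all factors after the first has coefficients 1,1,0,1 for degrees 0…3.
[z³] = 1·1 + 1·0 + 1·1 + 1·1 = 3.

3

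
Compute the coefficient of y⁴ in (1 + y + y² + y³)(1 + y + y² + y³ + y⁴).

(1 + y + y² + y³) has coefficients 1,1,1,1 for degrees 0…3.
(1 + y + y² + y³ + y⁴) has coefficients 1,1,1,1,1 for degrees 0…4.
[y⁴] = 1·1 + 1·1 + 1·1 + 1·1 = 4.

4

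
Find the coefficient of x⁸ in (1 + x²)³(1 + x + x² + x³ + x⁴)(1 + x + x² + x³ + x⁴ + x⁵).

(1 + x²)³ has coefficients 1,0,3,0,3,0,1 for degrees 0…6.
(1 + x + x² + x³ + x⁴) has coefficients 1,1,1,1,1,0,0,0,0 for degrees 0…8.
Finally multiplying by (1 + x + x² + x³ + x⁴ + x⁵), the product of all factors after the first has coefficients 1,2,3,4,5,5,4,3,2 for degrees 0…8.
[x⁸] = 1·2 + 3·4 + 3·5 + 1·3 = 32.

32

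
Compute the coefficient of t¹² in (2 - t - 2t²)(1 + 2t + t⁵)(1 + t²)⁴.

-4

(2 - t - 2t²) has coefficients 2,-1,-2 for degrees 0…2.
(1 + 2t + t⁵) has coefficients 1,2,0,0,0,1,0,0,0,0,0,0,0 for degrees 0…12.
Finally multiplying by (1 + t²)⁴, the product of all factors after the first has coefficients 1,2,4,8,6,13,4,12,1,8,0,4,0 for degrees 0…12.
[t¹²] = 2·0 − 1·4 − 2·0 = -4.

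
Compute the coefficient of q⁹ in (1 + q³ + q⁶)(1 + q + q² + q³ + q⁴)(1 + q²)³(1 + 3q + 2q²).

(1 + q³ + q⁶) has coefficients 1,0,0,1,0,0,1 for degrees 0…6.
(1 + q + q² + q³ + q⁴) has coefficients 1,1,1,1,1,0,0,0,0,0 for degrees 0…9.
Multiplying by (1 + q²)³ gives running coefficients 1,1,4,4,7,6,7,4,4,1 for degrees 0…9.
Finally multiplying by (1 + 3q + 2q²), the product of all factors after the first has coefficients 1,4,9,18,27,35,39,37,30,21 for degrees 0…9.
[q⁹] = 1·21 + 1·39 + 1·18 = 78.

78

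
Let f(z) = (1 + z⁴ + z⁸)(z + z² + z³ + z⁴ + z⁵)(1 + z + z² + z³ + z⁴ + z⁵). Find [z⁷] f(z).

7

(1 + z⁴ + z⁸) has coefficients 1,0,0,0,1,0,0,0 for degrees 0…7.
(z + z² + z³ + z⁴ + z⁵) has coefficients 0,1,1,1,1,1,0,0 for degrees 0…7.
Finally multiplying by (1 + z + z² + z³ + z⁴ + z⁵), the product of all factors after the first has coefficients 0,1,2,3,4,5,5,4 for degrees 0…7.
[z⁷] = 1·4 + 1·3 = 7.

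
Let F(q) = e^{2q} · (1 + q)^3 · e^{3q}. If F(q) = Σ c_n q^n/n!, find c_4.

3145

The EGF product rule gives c_4 = Σ_{k_1+k_2+k_3=4} C(4; k_1,k_2,k_3) · ∏ g_i(k_i), where e^{2q} gives (2)^k; (1+q)^3 gives the falling factorial (3)_k; e^{3q} gives (3)^k.
g_1(k) for k = 0…4: 1, 2, 4, 8, 16.
g_2(k) for k = 0…4: 1, 3, 6, 6, 0.
g_3(k) for k = 0…4: 1, 3, 9, 27, 81.
First combine the last two factors: h(k) = Σ_j C(k,j)·g_2(j)·g_3(k−j) for k = 0…4: 1, 6, 33, 168, 801.
c_4 = Σ_k C(4,k)·g_1(k)·h(4−k) = 1·1·801 + 4·2·168 + 6·4·33 + 4·8·6 + 1·16·1 = 801 + 1344 + 792 + 192 + 16 = 3145.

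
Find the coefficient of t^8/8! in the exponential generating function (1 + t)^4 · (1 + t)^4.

40320

The EGF product rule gives c_8 = Σ_{k_1+k_2=8} C(8; k_1,k_2) · ∏ g_i(k_i), where (1+t)^4 gives the falling factorial (4)_k; (1+t)^4 gives the falling factorial (4)_k.
g_1(k) for k = 0…8: 1, 4, 12, 24, 24, 0, 0, 0, 0.
g_2(k) for k = 0…8: 1, 4, 12, 24, 24, 0, 0, 0, 0.
c_8 = Σ_k C(8,k)·g_1(k)·g_2(8−k) = 70·24·24 = 40320.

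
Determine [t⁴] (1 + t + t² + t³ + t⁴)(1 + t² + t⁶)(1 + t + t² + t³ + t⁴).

(1 + t + t² + t³ + t⁴) has coefficients 1,1,1,1,1 for degrees 0…4.
(1 + t² + t⁶) has coefficients 1,0,1,0,0 for degrees 0…4.
Finally multiplying by (1 + t + t² + t³ + t⁴), the product of all factors after the first has coefficients 1,1,2,2,2 for degrees 0…4.
[t⁴] = 1·2 + 1·2 + 1·2 + 1·1 + 1·1 = 8.

8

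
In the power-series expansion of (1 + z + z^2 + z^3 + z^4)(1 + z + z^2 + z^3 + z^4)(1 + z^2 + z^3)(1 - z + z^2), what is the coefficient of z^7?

(1 + z + z^2 + z^3 + z^4) has coefficients 1,1,1,1,1 for degrees 0…4.
(1 + z + z^2 + z^3 + z^4) has coefficients 1,1,1,1,1,0,0,0 for degrees 0…7.
Multiplying by (1 + z^2 + z^3) gives running coefficients 1,1,2,3,3,2,2,1 for degrees 0…7.
Finally multiplying by (1 - z + z^2), the product of all factors after the first has coefficients 1,0,2,2,2,2,3,1 for degrees 0…7.
[z^7] = 1·1 + 1·3 + 1·2 + 1·2 + 1·2 = 10.

10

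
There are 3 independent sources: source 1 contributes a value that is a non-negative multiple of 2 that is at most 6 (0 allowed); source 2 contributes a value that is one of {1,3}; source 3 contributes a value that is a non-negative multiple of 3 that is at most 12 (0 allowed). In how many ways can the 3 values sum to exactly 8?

2

The generating function for the choices is (1 + y^2 + y^4 + y^6)·(y + y^3)·(1 + y^3 + y^6 + y^9 + y^12); the count is [y^8].
(1 + y^2 + y^4 + y^6) has coefficients 1,0,1,0,1,0,1 for degrees 0…6.
(y + y^3) has coefficients 0,1,0,1,0,0,0,0,0 for degrees 0…8.
Finally multiplying by (1 + y^3 + y^6 + y^9 + y^12), the product of all factors after the first has coefficients 0,1,0,1,1,0,1,1,0 for degrees 0…8.
[y^8] = 1·0 + 1·1 + 1·1 + 1·0 = 2.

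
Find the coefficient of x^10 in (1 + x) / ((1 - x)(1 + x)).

Partial fractions give a closed form: a_n = (1)·1^n.
At n = 10: a_10 = 1.

1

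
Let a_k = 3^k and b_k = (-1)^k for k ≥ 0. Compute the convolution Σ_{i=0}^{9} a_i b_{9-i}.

14762

The convolution is the x^9 coefficient of A(x)B(x).
Σ = 1·(-1) + 3·1 + 9·(-1) + 27·1 + 81·(-1) + 243·1 + 729·(-1) + 2187·1 + 6561·(-1) + 19683·1 = 14762.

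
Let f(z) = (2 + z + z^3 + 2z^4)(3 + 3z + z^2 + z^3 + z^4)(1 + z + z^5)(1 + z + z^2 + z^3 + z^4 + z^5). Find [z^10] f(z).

(2 + z + z^3 + 2z^4) has coefficients 2,1,0,1,2 for degrees 0…4.
(3 + 3z + z^2 + z^3 + z^4) has coefficients 3,3,1,1,1,0,0,0,0,0,0 for degrees 0…10.
Multiplying by (1 + z + z^5) gives running coefficients 3,6,4,2,2,4,3,1,1,1,0 for degrees 0…10.
Finally multiplying by (1 + z + z^2 + z^3 + z^4 + z^5), the product of all factors after the first has coefficients 3,9,13,15,17,21,21,16,13,12,10 for degrees 0…10.
[z^10] = 2·10 + 1·12 + 1·16 + 2·21 = 90.

90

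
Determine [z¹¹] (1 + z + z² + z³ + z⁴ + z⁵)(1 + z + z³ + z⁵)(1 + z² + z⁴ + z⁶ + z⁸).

(1 + z + z² + z³ + z⁴ + z⁵) has coefficients 1,1,1,1,1,1 for degrees 0…5.
(1 + z + z³ + z⁵) has coefficients 1,1,0,1,0,1,0,0,0,0,0,0 for degrees 0…11.
Finally multiplying by (1 + z² + z⁴ + z⁶ + z⁸), the product of all factors after the first has coefficients 1,1,1,2,1,3,1,3,1,3,0,2 for degrees 0…11.
[z¹¹] = 1·2 + 1·0 + 1·3 + 1·1 + 1·3 + 1·1 = 10.

10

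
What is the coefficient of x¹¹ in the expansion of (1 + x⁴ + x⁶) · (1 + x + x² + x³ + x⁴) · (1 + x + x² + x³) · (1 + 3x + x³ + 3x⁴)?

(1 + x⁴ + x⁶) has coefficients 1,0,0,0,1,0,1 for degrees 0…6.
(1 + x + x² + x³ + x⁴) has coefficients 1,1,1,1,1,0,0,0,0,0,0,0 for degrees 0…11.
Multiplying by (1 + x + x² + x³) gives running coefficients 1,2,3,4,4,3,2,1,0,0,0,0 for degrees 0…11.
Finally multiplying by (1 + 3x + x³ + 3x⁴), the product of all factors after the first has coefficients 1,5,9,14,21,24,24,23,18,11,7,3 for degrees 0…11.
[x¹¹] = 1·3 + 1·23 + 1·24 = 50.

50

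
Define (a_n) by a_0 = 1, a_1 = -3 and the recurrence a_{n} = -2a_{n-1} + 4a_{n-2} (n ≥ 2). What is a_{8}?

11392

The ordinary generating function has denominator 1 + 2q - 4q^2.
Iterating the recurrence: a_0,…,a_{8} = 1, -3, 10, -32, 104, -336, 1088, -3520, 11392.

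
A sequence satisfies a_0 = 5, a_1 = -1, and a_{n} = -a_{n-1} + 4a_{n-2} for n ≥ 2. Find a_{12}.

The ordinary generating function has denominator 1 + z - 4z^2.
Iterating the recurrence: a_0,…,a_{12} = 5, -1, 21, -25, 109, -209, 645, -1481, 4061, -9985, 26229, -66169, 171085.

171085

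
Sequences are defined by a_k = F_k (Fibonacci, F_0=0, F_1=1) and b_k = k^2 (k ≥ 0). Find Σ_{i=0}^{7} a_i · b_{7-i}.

This is [x^7] in the product of the two ordinary generating functions.
Σ = 0·49 + 1·36 + 1·25 + 2·16 + 3·9 + 5·4 + 8·1 + 13·0 = 148.

148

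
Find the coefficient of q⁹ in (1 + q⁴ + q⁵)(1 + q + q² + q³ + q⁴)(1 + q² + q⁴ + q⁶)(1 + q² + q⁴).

16

(1 + q⁴ + q⁵) has coefficients 1,0,0,0,1,1 for degrees 0…5.
(1 + q + q² + q³ + q⁴) has coefficients 1,1,1,1,1,0,0,0,0,0 for degrees 0…9.
Multiplying by (1 + q² + q⁴ + q⁶) gives running coefficients 1,1,2,2,3,2,3,2,2,1 for degrees 0…9.
Finally multiplying by (1 + q² + q⁴), the product of all factors after the first has coefficients 1,1,3,3,6,5,8,6,8,5 for degrees 0…9.
[q⁹] = 1·5 + 1·5 + 1·6 = 16.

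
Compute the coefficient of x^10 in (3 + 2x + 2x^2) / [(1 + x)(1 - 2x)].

3073

The denominator gives the recurrence a_n = a_(n−1) + 2a_(n−2) for n ≥ 3; the numerator fixes a_0 = 3, a_1 = 5, a_2 = 13.
Iterating: 3, 5, 13, 23, 49, 95, 193, 383, 769, 1535, 3073, so a_10 = 3073.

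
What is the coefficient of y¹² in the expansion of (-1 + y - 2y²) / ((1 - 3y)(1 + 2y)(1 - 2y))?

-847848

Partial fractions give a closed form: a_n = (-8/5)·3^n + (-2/5)·(-2)^n + (1)·2^n.
At n = 12: a_12 = -847848.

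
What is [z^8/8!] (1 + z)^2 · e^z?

The EGF product rule gives c_8 = Σ_{k_1+k_2=8} C(8; k_1,k_2) · ∏ g_i(k_i), where (1+z)^2 gives the falling factorial (2)_k; e^z gives (1)^k.
g_1(k) for k = 0…8: 1, 2, 2, 0, 0, 0, 0, 0, 0.
g_2(k) for k = 0…8: 1, 1, 1, 1, 1, 1, 1, 1, 1.
c_8 = Σ_k C(8,k)·g_1(k)·g_2(8−k) = 1·1·1 + 8·2·1 + 28·2·1 = 1 + 16 + 56 = 73.

73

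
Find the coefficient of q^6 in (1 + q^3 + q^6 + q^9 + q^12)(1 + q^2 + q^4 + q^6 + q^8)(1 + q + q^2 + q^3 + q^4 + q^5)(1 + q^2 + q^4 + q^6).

(1 + q^3 + q^6 + q^9 + q^12) has coefficients 1,0,0,1,0,0,1 for degrees 0…6.
(1 + q^2 + q^4 + q^6 + q^8) has coefficients 1,0,1,0,1,0,1 for degrees 0…6.
Multiplying by (1 + q + q^2 + q^3 + q^4 + q^5) gives running coefficients 1,1,2,2,3,3,3 for degrees 0…6.
Finally multiplying by (1 + q^2 + q^4 + q^6), the product of all factors after the first has coefficients 1,1,3,3,6,6,9 for degrees 0…6.
[q^6] = 1·9 + 1·3 + 1·1 = 13.

13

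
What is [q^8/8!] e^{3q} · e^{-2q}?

1

The EGF product rule gives c_8 = Σ_{k_1+k_2=8} C(8; k_1,k_2) · ∏ g_i(k_i), where e^{3q} gives (3)^k; e^{-2q} gives (-2)^k.
g_1(k) for k = 0…8: 1, 3, 9, 27, 81, 243, 729, 2187, 6561.
g_2(k) for k = 0…8: 1, -2, 4, -8, 16, -32, 64, -128, 256.
c_8 = Σ_k C(8,k)·g_1(k)·g_2(8−k) = 1·1·256 + 8·3·(-128) + 28·9·64 + 56·27·(-32) + 70·81·16 + 56·243·(-8) + 28·729·4 + 8·2187·(-2) + 1·6561·1 = 256 − 3072 + 16128 − 48384 + 90720 − 108864 + 81648 − 34992 + 6561 = 1.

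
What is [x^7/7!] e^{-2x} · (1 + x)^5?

-1248

The EGF product rule gives c_7 = Σ_{k_1+k_2=7} C(7; k_1,k_2) · ∏ g_i(k_i), where e^{-2x} gives (-2)^k; (1+x)^5 gives the falling factorial (5)_k.
g_1(k) for k = 0…7: 1, -2, 4, -8, 16, -32, 64, -128.
g_2(k) for k = 0…7: 1, 5, 20, 60, 120, 120, 0, 0.
c_7 = Σ_k C(7,k)·g_1(k)·g_2(7−k) = 21·4·120 + 35·(-8)·120 + 35·16·60 + 21·(-32)·20 + 7·64·5 + 1·(-128)·1 = 10080 − 33600 + 33600 − 13440 + 2240 − 128 = -1248.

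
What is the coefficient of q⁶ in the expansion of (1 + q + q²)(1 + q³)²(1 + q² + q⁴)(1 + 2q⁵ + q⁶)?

7

(1 + q + q²) has coefficients 1,1,1 for degrees 0…2.
(1 + q³)² has coefficients 1,0,0,2,0,0,1 for degrees 0…6.
Multiplying by (1 + q² + q⁴) gives running coefficients 1,0,1,2,1,2,1 for degrees 0…6.
Finally multiplying by (1 + 2q⁵ + q⁶), the product of all factors after the first has coefficients 1,0,1,2,1,4,2 for degrees 0…6.
[q⁶] = 1·2 + 1·4 + 1·1 = 7.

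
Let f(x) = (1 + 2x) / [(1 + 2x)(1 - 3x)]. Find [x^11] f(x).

177147

Partial fractions give a closed form: a_n = (1)·3^n.
At n = 11: a_11 = 177147.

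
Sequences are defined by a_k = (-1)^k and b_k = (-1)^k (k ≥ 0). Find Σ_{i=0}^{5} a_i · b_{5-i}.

-6

This is [x^5] in the product of the two ordinary generating functions.
Σ = 1·(-1) − 1·1 + 1·(-1) − 1·1 + 1·(-1) − 1·1 = -6.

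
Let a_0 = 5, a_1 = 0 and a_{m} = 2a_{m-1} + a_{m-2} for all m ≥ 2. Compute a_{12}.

The ordinary generating function has denominator 1 - 2q - q^2.
Iterating the recurrence: a_0,…,a_{12} = 5, 0, 5, 10, 25, 60, 145, 350, 845, 2040, 4925, 11890, 28705.

28705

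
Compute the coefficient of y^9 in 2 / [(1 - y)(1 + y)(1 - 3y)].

44286

Partial fractions give a closed form: a_n = (-1/2)·1^n + (1/4)·(-1)^n + (9/4)·3^n.
At n = 9: a_9 = 44286.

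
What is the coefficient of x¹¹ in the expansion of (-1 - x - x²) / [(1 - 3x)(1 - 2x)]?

-760469

The denominator gives the recurrence a_n = 5a_(n−1) − 6a_(n−2) for n ≥ 3; the numerator fixes a_0 = -1, a_1 = -6, a_2 = -25.
Iterating: -1, -6, -25, -89, -295, -941, -2935, -9029, -27535, -83501, -252295, -760469, so a_11 = -760469.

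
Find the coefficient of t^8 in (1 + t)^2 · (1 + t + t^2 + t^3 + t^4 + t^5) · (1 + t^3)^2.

12

(1 + t)^2 has coefficients 1,2,1 for degrees 0…2.
(1 + t + t^2 + t^3 + t^4 + t^5) has coefficients 1,1,1,1,1,1,0,0,0 for degrees 0…8.
Finally multiplying by (1 + t^3)^2, the product of all factors after the first has coefficients 1,1,1,3,3,3,3,3,3 for degrees 0…8.
[t^8] = 1·3 + 2·3 + 1·3 = 12.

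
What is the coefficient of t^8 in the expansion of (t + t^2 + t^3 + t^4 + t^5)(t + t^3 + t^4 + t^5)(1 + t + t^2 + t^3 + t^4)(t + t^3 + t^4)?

(t + t^2 + t^3 + t^4 + t^5) has coefficients 0,1,1,1,1,1 for degrees 0…5.
(t + t^3 + t^4 + t^5) has coefficients 0,1,0,1,1,1,0,0,0 for degrees 0…8.
Multiplying by (1 + t + t^2 + t^3 + t^4) gives running coefficients 0,1,1,2,3,4,3,3,2 for degrees 0…8.
Finally multiplying by (t + t^3 + t^4), the product of all factors after the first has coefficients 0,0,1,1,3,5,7,8,10 for degrees 0…8.
[t^8] = 1·8 + 1·7 + 1·5 + 1·3 + 1·1 = 24.

24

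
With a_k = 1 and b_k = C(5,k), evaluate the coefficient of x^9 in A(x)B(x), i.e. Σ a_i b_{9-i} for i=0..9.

Write out a_i and b_{9-i} for i = 0,…,9 and sum the products.
Σ = 1·0 + 1·0 + 1·0 + 1·0 + 1·1 + 1·5 + 1·10 + 1·10 + 1·5 + 1·1 = 32.

32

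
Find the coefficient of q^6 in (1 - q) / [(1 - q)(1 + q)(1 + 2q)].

Partial fractions give a closed form: a_n = (-1)·(-1)^n + (2)·(-2)^n.
At n = 6: a_6 = 127.

127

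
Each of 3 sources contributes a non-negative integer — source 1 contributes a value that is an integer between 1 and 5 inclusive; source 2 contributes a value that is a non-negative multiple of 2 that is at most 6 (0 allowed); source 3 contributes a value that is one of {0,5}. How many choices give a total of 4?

2

The generating function for the choices is (y + y² + y³ + y⁴ + y⁵)·(1 + y² + y⁴ + y⁶)·(1 + y⁵); the count is [y⁴].
(y + y² + y³ + y⁴ + y⁵) has coefficients 0,1,1,1,1 for degrees 0…4.
(1 + y² + y⁴ + y⁶) has coefficients 1,0,1,0,1 for degrees 0…4.
Finally multiplying by (1 + y⁵), the product of all factors after the first has coefficients 1,0,1,0,1 for degrees 0…4.
[y⁴] = 1·0 + 1·1 + 1·0 + 1·1 = 2.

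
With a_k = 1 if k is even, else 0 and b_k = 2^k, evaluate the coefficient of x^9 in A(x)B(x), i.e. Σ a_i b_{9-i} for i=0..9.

This is [x^9] in the product of the two ordinary generating functions.
Σ = 1·512 + 0·256 + 1·128 + 0·64 + 1·32 + 0·16 + 1·8 + 0·4 + 1·2 + 0·1 = 682.

682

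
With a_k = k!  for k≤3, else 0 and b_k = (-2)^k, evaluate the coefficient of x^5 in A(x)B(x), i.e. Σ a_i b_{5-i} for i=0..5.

Write out a_i and b_{5-i} for i = 0,…,5 and sum the products.
Σ = 1·(-32) + 1·16 + 2·(-8) + 6·4 + 0·(-2) + 0·1 = -8.

-8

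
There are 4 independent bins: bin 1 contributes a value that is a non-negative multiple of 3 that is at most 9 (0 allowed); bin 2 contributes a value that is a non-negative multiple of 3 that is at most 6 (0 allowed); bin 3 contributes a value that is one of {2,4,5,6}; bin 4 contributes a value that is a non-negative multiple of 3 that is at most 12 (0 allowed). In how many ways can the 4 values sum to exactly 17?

22

The generating function for the choices is (1 + x³ + x⁶ + x⁹)·(1 + x³ + x⁶)·(x² + x⁴ + x⁵ + x⁶)·(1 + x³ + x⁶ + x⁹ + x¹²); the count is [x¹⁷].
(1 + x³ + x⁶ + x⁹) has coefficients 1,0,0,1,0,0,1,0,0,1 for degrees 0…9.
(1 + x³ + x⁶) has coefficients 1,0,0,1,0,0,1,0,0,0,0,0,0,0,0,0,0,0 for degrees 0…17.
Multiplying by (x² + x⁴ + x⁵ + x⁶) gives running coefficients 0,0,1,0,1,2,1,1,2,1,1,1,1,0,0,0,0,0 for degrees 0…17.
Finally multiplying by (1 + x³ + x⁶ + x⁹ + x¹²), the product of all factors after the first has coefficients 0,0,1,0,1,3,1,2,5,2,3,6,3,3,6,3,3,5 for degrees 0…17.
[x¹⁷] = 1·5 + 1·6 + 1·6 + 1·5 = 22.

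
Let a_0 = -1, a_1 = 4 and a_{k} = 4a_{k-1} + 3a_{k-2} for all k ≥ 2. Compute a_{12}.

64074871

The ordinary generating function has denominator 1 - 4t - 3t^2.
Iterating the recurrence: a_0,…,a_{12} = -1, 4, 13, 64, 295, 1372, 6373, 29608, 137551, 639028, 2968765, 13792144, 64074871.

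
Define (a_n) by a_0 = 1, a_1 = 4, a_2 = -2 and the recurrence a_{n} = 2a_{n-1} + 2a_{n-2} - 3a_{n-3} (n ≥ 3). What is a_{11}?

-4268

The ordinary generating function has denominator 1 - 2t - 2t^2 + 3t^3.
Iterating the recurrence: a_0,…,a_{11} = 1, 4, -2, 1, -14, -20, -71, -140, -362, -791, -1886, -4268.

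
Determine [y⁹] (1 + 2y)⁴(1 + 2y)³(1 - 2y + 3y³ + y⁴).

2016

(1 + 2y)⁴ has coefficients 1,8,24,32,16 for degrees 0…4.
(1 + 2y)³ has coefficients 1,6,12,8,0,0,0,0,0,0 for degrees 0…9.
Finally multiplying by (1 - 2y + 3y³ + y⁴), the product of all factors after the first has coefficients 1,4,0,-13,3,42,36,8,0,0 for degrees 0…9.
[y⁹] = 1·0 + 8·0 + 24·8 + 32·36 + 16·42 = 2016.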